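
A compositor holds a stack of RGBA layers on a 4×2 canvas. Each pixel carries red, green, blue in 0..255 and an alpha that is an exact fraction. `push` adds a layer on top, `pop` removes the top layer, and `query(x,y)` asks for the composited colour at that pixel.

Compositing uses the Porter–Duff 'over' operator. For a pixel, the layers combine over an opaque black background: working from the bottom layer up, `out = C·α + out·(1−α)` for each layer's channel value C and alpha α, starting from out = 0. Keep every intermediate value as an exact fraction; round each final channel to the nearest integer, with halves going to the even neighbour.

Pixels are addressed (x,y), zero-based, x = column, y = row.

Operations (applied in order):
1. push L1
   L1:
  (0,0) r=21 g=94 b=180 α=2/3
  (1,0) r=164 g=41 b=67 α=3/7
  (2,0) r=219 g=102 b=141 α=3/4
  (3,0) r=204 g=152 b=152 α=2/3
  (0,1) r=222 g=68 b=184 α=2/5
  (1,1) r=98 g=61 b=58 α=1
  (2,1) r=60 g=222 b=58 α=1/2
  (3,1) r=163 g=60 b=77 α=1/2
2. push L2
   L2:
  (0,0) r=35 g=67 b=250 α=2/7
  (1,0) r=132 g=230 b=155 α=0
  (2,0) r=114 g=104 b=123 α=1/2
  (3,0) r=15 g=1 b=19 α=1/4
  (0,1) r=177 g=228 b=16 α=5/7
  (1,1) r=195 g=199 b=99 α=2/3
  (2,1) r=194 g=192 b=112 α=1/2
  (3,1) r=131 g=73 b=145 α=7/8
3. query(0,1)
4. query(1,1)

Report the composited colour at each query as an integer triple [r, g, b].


query (0,1) [L1,L2] — begin 0,0,0
+L1 (α=2/5) → [444/5, 136/5, 368/5]
+L2 (α=5/7) → [759/5, 5972/35, 1136/35]
rounded: [152, 171, 32]

(1,1) stack=L1,L2; from [0,0,0]:
L1 α=1: [98, 61, 58]
L2 α=2/3: [488/3, 153, 256/3]
→ [163, 153, 85]


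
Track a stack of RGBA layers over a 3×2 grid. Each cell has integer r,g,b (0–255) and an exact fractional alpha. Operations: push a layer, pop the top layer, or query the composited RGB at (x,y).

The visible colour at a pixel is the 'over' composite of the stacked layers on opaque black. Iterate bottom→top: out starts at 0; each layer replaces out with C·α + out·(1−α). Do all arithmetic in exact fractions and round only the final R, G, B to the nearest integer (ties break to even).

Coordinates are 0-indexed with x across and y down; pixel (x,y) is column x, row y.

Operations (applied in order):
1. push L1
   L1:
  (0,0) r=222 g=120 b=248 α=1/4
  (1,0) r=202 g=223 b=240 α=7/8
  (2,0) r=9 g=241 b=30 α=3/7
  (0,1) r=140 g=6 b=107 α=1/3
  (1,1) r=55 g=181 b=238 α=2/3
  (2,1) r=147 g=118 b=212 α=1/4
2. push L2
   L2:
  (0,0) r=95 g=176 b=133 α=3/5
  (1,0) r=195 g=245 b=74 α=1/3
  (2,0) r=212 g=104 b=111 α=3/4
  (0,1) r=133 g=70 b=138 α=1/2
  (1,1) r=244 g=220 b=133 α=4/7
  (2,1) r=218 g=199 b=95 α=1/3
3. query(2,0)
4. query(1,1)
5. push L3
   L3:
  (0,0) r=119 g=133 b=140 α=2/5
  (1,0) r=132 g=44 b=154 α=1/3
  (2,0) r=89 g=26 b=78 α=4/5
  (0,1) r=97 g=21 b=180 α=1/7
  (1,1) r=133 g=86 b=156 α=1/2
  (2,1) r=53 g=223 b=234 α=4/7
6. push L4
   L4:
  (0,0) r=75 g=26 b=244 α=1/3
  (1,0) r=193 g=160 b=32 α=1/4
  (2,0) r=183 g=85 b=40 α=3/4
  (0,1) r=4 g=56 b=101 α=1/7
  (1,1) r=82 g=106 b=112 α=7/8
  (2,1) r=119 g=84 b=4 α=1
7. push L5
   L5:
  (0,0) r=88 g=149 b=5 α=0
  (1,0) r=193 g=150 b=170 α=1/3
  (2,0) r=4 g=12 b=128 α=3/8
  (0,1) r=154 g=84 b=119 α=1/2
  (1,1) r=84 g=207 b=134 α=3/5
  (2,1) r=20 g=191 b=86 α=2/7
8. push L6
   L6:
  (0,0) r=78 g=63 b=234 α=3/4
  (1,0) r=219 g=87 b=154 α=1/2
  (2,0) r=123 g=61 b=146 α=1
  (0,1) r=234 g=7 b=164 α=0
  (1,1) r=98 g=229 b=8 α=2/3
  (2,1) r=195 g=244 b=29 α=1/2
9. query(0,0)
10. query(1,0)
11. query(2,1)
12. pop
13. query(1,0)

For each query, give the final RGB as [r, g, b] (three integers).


query (2,0) [L1,L2] — begin 0,0,0
L1 α=3/7: [27/7, 723/7, 90/7]
L2 α=3/4: [4479/28, 2907/28, 2421/28]
= [160, 104, 86]

query (1,1) [L1,L2] — begin 0,0,0
L1 α=2/3: [110/3, 362/3, 476/3]
L2 α=4/7: [1086/7, 1242/7, 144]
→ [155, 177, 144]

at x=0,y=0 over L1,L2,L3,L4,L5,L6:
L1 α=1/4: [111/2, 30, 62]
L2 α=3/5: [396/5, 588/5, 523/5]
L3 α=2/5: [2378/25, 3094/25, 2969/25]
L4 α=1/3: [6631/75, 6838/75, 12038/75]
L5 α=0: [6631/75, 6838/75, 12038/75]
L6 α=3/4: [24181/300, 21013/300, 16172/75]
= [81, 70, 216]

(1,0) stack=L1,L2,L3,L4,L5,L6; from [0,0,0]:
+L1 (α=7/8) → [707/4, 1561/8, 210]
+L2 (α=1/3) → [1097/6, 847/4, 494/3]
+L3 (α=1/3) → [1493/9, 935/6, 1450/9]
+L4 (α=1/4) → [518/3, 1255/8, 773/6]
+L5 (α=1/3) → [1615/9, 1855/12, 1283/9]
+L6 (α=1/2) → [1793/9, 2899/24, 2669/18]
= [199, 121, 148]

(2,1) stack=L1,L2,L3,L4,L5,L6; from [0,0,0]:
+L1 (α=1/4) → [147/4, 59/2, 53]
+L2 (α=1/3) → [583/6, 86, 67]
+L3 (α=4/7) → [1007/14, 1150/7, 1137/7]
+L4 (α=1) → [119, 84, 4]
+L5 (α=2/7) → [635/7, 802/7, 192/7]
+L6 (α=1/2) → [1000/7, 1255/7, 395/14]
→ [143, 179, 28]

query (1,0) [L1,L2,L3,L4,L5] — begin 0,0,0
after L1 α=7/8: [707/4, 1561/8, 210]
after L2 α=1/3: [1097/6, 847/4, 494/3]
after L3 α=1/3: [1493/9, 935/6, 1450/9]
after L4 α=1/4: [518/3, 1255/8, 773/6]
after L5 α=1/3: [1615/9, 1855/12, 1283/9]
= [179, 155, 143]


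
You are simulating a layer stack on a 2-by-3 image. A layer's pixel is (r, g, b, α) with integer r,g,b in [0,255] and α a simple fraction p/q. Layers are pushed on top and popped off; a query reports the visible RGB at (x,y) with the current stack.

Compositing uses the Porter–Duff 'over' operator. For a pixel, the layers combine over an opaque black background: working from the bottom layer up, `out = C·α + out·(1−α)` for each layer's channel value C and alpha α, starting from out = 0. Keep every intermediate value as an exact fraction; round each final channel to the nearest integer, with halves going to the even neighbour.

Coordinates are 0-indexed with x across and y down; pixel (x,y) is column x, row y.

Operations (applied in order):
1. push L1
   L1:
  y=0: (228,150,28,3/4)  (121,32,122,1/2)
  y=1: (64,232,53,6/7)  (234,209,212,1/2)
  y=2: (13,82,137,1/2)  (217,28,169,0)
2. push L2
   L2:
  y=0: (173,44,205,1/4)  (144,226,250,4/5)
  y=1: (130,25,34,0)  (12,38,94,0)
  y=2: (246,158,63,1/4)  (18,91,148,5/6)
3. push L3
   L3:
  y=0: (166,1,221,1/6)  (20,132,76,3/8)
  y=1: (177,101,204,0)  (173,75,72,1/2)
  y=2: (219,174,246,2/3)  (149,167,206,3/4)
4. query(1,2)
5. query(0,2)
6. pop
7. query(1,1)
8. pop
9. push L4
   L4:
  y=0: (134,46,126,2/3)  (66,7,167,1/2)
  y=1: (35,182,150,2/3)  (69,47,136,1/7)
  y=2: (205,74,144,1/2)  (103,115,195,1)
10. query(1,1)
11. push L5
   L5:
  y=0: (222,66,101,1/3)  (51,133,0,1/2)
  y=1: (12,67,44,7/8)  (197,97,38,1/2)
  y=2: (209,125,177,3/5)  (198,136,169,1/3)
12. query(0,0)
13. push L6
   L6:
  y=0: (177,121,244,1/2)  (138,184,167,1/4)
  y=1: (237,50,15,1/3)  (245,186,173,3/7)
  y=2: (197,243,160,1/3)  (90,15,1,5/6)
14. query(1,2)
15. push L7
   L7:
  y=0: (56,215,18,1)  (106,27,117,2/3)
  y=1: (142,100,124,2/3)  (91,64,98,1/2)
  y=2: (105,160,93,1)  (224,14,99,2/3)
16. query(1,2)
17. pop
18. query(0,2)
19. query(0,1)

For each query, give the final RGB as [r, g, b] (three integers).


at x=1,y=2 over L1,L2,L3:
L1 α=0: [0, 0, 0]
L2 α=5/6: [15, 455/6, 370/3]
L3 α=3/4: [231/2, 3461/24, 556/3]
rounded: [116, 144, 185]

(0,2) stack=L1,L2,L3; from [0,0,0]:
after L1 α=1/2: [13/2, 41, 137/2]
after L2 α=1/4: [531/8, 281/4, 537/8]
after L3 α=2/3: [1345/8, 1673/12, 1491/8]
= [168, 139, 186]

query (1,1) [L1,L2] — begin 0,0,0
L1 α=1/2: [117, 209/2, 106]
L2 α=0: [117, 209/2, 106]
rounded: [117, 104, 106]

query (1,1) [L1,L4] — begin 0,0,0
after L1 α=1/2: [117, 209/2, 106]
after L4 α=1/7: [771/7, 674/7, 772/7]
rounded: [110, 96, 110]

at x=0,y=0 over L1,L4,L5:
L1 α=3/4: [171, 225/2, 21]
L4 α=2/3: [439/3, 409/6, 91]
L5 α=1/3: [1544/9, 607/9, 283/3]
= [172, 67, 94]

at x=1,y=2 over L1,L4,L5,L6:
after L1 α=0: [0, 0, 0]
after L4 α=1: [103, 115, 195]
after L5 α=1/3: [404/3, 122, 559/3]
after L6 α=5/6: [877/9, 197/6, 287/9]
→ [97, 33, 32]

query (1,2) [L1,L4,L5,L6,L7] — begin 0,0,0
L1 α=0: [0, 0, 0]
L4 α=1: [103, 115, 195]
L5 α=1/3: [404/3, 122, 559/3]
L6 α=5/6: [877/9, 197/6, 287/9]
L7 α=2/3: [4909/27, 365/18, 2069/27]
→ [182, 20, 77]

at x=0,y=2 over L1,L4,L5,L6:
L1 α=1/2: [13/2, 41, 137/2]
L4 α=1/2: [423/4, 115/2, 425/4]
L5 α=3/5: [1677/10, 98, 1487/10]
L6 α=1/3: [2662/15, 439/3, 2287/15]
rounded: [177, 146, 152]

query (0,1) [L1,L4,L5,L6] — begin 0,0,0
after L1 α=6/7: [384/7, 1392/7, 318/7]
after L4 α=2/3: [874/21, 3940/21, 806/7]
after L5 α=7/8: [1319/84, 13789/168, 1481/28]
after L6 α=1/3: [11273/126, 17989/252, 1691/42]
= [89, 71, 40]


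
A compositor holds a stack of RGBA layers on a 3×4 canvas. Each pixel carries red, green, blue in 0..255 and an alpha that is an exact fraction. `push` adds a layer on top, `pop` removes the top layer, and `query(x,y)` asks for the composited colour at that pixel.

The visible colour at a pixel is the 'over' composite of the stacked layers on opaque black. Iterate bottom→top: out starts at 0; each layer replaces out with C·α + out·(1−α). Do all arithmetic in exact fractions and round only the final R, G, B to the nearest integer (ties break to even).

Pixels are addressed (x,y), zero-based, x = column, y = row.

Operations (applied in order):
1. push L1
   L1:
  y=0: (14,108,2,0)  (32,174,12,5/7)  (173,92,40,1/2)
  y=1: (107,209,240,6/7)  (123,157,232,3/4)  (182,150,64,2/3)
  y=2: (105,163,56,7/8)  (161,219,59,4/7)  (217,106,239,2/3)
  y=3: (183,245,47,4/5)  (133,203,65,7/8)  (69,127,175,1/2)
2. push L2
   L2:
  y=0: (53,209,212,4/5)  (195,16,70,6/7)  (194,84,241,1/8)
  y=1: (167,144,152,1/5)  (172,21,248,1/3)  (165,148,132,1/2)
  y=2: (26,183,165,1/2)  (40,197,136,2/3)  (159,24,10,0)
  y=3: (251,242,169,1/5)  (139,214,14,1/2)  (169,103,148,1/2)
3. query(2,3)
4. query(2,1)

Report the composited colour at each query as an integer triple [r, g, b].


query (2,3) [L1,L2] — begin 0,0,0
after L1 α=1/2: [69/2, 127/2, 175/2]
after L2 α=1/2: [407/4, 333/4, 471/4]
= [102, 83, 118]

at x=2,y=1 over L1,L2:
+L1 (α=2/3) → [364/3, 100, 128/3]
+L2 (α=1/2) → [859/6, 124, 262/3]
= [143, 124, 87]


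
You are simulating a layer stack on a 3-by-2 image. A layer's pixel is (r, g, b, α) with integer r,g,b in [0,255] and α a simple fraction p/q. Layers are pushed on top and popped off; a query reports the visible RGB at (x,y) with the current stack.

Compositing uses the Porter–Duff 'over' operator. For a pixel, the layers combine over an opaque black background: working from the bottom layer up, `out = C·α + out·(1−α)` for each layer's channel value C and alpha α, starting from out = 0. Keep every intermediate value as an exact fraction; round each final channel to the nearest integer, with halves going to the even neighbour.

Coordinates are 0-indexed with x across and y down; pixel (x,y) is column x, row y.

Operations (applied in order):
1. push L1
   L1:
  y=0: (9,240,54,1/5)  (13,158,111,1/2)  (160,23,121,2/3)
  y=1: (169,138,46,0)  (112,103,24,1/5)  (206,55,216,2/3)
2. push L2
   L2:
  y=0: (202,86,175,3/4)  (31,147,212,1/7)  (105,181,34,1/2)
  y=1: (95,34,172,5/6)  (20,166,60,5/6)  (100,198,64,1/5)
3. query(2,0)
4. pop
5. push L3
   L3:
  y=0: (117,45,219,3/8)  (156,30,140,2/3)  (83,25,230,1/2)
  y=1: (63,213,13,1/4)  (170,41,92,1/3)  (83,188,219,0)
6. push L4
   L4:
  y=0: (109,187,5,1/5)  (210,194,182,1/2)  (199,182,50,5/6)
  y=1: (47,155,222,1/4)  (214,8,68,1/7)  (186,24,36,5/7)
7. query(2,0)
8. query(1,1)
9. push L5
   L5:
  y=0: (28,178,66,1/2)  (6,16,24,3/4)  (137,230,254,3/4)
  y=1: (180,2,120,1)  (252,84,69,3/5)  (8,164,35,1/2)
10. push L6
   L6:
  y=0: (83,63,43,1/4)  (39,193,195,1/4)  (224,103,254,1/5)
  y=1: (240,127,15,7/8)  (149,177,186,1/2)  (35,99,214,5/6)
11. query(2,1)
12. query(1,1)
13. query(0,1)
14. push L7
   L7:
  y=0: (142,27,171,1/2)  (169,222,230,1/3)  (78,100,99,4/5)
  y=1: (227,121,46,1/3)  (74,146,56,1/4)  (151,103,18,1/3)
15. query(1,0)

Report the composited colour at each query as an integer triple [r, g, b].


query (2,0) [L1,L2] — begin 0,0,0
after L1 α=2/3: [320/3, 46/3, 242/3]
after L2 α=1/2: [635/6, 589/6, 172/3]
rounded: [106, 98, 57]

query (2,0) [L1,L3,L4] — begin 0,0,0
after L1 α=2/3: [320/3, 46/3, 242/3]
after L3 α=1/2: [569/6, 121/6, 466/3]
after L4 α=5/6: [6539/36, 5581/36, 608/9]
= [182, 155, 68]

query (1,1) [L1,L3,L4] — begin 0,0,0
+L1 (α=1/5) → [112/5, 103/5, 24/5]
+L3 (α=1/3) → [358/5, 137/5, 508/15]
+L4 (α=1/7) → [3218/35, 862/35, 1356/35]
= [92, 25, 39]

(2,1) stack=L1,L3,L4,L5,L6; from [0,0,0]:
L1 α=2/3: [412/3, 110/3, 144]
L3 α=0: [412/3, 110/3, 144]
L4 α=5/7: [3614/21, 580/21, 468/7]
L5 α=1/2: [1891/21, 2012/21, 713/14]
L6 α=5/6: [2783/63, 12407/126, 5231/28]
rounded: [44, 98, 187]

at x=1,y=1 over L1,L3,L4,L5,L6:
after L1 α=1/5: [112/5, 103/5, 24/5]
after L3 α=1/3: [358/5, 137/5, 508/15]
after L4 α=1/7: [3218/35, 862/35, 1356/35]
after L5 α=3/5: [32896/175, 10544/175, 9957/175]
after L6 α=1/2: [58971/350, 41519/350, 42507/350]
= [168, 119, 121]

(0,1) stack=L1,L3,L4,L5,L6; from [0,0,0]:
+L1 (α=0) → [0, 0, 0]
+L3 (α=1/4) → [63/4, 213/4, 13/4]
+L4 (α=1/4) → [377/16, 1259/16, 927/16]
+L5 (α=1) → [180, 2, 120]
+L6 (α=7/8) → [465/2, 891/8, 225/8]
→ [232, 111, 28]

(1,0) stack=L1,L3,L4,L5,L6,L7; from [0,0,0]:
+L1 (α=1/2) → [13/2, 79, 111/2]
+L3 (α=2/3) → [637/6, 139/3, 671/6]
+L4 (α=1/2) → [1897/12, 721/6, 1763/12]
+L5 (α=3/4) → [2113/48, 1009/24, 2627/48]
+L6 (α=1/4) → [2737/64, 2553/32, 5747/64]
+L7 (α=1/3) → [2715/32, 2035/16, 4369/32]
→ [85, 127, 137]


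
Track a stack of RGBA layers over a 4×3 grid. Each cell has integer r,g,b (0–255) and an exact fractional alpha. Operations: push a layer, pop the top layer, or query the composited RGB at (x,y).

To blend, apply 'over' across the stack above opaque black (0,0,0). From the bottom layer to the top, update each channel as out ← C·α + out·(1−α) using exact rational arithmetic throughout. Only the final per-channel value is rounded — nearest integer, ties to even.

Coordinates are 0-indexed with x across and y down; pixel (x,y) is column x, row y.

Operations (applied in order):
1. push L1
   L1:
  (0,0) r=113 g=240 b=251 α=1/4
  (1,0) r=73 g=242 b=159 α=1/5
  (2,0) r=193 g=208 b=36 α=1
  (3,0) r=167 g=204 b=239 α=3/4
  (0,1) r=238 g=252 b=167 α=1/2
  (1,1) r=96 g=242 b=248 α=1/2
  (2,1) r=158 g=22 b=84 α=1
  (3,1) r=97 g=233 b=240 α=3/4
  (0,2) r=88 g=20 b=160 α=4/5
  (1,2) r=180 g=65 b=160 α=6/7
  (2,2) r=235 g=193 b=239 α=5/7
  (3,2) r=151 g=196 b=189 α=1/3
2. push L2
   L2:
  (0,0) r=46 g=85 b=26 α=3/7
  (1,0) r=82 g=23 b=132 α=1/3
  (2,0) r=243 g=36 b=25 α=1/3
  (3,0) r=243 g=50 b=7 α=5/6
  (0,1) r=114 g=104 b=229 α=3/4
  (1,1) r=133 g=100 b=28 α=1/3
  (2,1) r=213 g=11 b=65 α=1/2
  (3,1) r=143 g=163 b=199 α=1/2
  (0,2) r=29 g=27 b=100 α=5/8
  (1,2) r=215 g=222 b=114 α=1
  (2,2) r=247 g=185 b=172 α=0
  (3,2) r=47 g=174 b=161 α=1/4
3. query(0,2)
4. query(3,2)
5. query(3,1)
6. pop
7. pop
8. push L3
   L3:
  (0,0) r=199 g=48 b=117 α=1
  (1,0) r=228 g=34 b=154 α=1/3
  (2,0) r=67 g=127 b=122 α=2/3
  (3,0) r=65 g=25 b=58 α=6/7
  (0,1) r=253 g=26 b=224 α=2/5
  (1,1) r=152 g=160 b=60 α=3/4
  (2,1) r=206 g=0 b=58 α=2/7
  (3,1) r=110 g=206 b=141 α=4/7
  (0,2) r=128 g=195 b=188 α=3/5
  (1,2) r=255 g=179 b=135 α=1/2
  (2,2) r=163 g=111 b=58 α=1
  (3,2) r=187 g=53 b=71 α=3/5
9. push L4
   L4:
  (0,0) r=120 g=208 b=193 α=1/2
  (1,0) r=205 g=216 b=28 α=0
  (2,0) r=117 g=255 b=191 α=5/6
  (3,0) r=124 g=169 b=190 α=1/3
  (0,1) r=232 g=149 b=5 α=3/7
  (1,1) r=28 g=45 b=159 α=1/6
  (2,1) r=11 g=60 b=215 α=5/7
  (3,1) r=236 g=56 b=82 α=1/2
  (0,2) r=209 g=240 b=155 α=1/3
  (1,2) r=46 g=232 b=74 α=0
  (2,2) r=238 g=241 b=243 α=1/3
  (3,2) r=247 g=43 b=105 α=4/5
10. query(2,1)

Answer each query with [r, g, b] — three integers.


(0,2) stack=L1,L2; from [0,0,0]:
+L1 (α=4/5) → [352/5, 16, 128]
+L2 (α=5/8) → [1781/40, 183/8, 221/2]
→ [45, 23, 110]

(3,2) stack=L1,L2; from [0,0,0]:
after L1 α=1/3: [151/3, 196/3, 63]
after L2 α=1/4: [99/2, 185/2, 175/2]
→ [50, 92, 88]

at x=3,y=1 over L1,L2:
L1 α=3/4: [291/4, 699/4, 180]
L2 α=1/2: [863/8, 1351/8, 379/2]
= [108, 169, 190]

(2,1) stack=L3,L4; from [0,0,0]:
+L3 (α=2/7) → [412/7, 0, 116/7]
+L4 (α=5/7) → [1209/49, 300/7, 7757/49]
→ [25, 43, 158]


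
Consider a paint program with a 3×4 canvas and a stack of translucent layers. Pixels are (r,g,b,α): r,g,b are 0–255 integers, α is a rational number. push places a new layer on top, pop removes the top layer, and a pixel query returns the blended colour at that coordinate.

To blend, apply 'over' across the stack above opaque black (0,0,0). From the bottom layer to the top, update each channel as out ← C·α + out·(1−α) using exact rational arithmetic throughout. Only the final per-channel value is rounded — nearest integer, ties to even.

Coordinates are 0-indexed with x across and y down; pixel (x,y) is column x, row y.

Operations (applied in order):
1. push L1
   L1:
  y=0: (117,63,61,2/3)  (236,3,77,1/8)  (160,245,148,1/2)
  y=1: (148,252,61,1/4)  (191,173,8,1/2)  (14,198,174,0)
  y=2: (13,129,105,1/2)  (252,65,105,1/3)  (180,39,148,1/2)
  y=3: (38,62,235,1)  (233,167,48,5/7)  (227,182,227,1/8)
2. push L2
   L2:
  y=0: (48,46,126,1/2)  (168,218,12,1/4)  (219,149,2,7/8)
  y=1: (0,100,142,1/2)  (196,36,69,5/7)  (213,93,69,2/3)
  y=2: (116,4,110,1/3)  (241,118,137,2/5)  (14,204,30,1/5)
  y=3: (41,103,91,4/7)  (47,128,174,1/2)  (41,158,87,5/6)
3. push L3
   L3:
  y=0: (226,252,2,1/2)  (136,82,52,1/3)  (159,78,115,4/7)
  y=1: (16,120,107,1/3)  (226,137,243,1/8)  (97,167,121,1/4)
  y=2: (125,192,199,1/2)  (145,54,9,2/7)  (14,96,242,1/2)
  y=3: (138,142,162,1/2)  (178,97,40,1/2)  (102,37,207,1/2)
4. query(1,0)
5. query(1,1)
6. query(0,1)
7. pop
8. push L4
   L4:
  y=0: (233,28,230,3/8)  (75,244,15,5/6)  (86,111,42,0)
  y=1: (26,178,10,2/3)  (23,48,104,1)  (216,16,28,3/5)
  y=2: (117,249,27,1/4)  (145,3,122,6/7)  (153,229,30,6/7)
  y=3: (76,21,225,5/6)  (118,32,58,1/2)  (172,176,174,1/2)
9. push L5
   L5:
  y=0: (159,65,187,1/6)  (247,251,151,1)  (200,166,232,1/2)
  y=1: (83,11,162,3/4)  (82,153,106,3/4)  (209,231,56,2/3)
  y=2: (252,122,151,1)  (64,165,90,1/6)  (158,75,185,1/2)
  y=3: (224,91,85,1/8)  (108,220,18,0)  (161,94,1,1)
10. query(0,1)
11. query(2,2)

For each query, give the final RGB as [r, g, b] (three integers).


(1,0) stack=L1,L2,L3; from [0,0,0]:
L1 α=1/8: [59/2, 3/8, 77/8]
L2 α=1/4: [513/8, 1753/32, 327/32]
L3 α=1/3: [1057/12, 3065/48, 1159/48]
rounded: [88, 64, 24]

at x=1,y=1 over L1,L2,L3:
L1 α=1/2: [191/2, 173/2, 4]
L2 α=5/7: [1171/7, 353/7, 353/7]
L3 α=1/8: [1397/8, 245/4, 149/2]
rounded: [175, 61, 74]

at x=0,y=1 over L1,L2,L3:
+L1 (α=1/4) → [37, 63, 61/4]
+L2 (α=1/2) → [37/2, 163/2, 629/8]
+L3 (α=1/3) → [53/3, 283/3, 1057/12]
rounded: [18, 94, 88]

query (0,1) [L1,L2,L4,L5] — begin 0,0,0
after L1 α=1/4: [37, 63, 61/4]
after L2 α=1/2: [37/2, 163/2, 629/8]
after L4 α=2/3: [47/2, 875/6, 263/8]
after L5 α=3/4: [545/8, 1073/24, 4151/32]
→ [68, 45, 130]

query (2,2) [L1,L2,L4,L5] — begin 0,0,0
L1 α=1/2: [90, 39/2, 74]
L2 α=1/5: [374/5, 282/5, 326/5]
L4 α=6/7: [4964/35, 7152/35, 1226/35]
L5 α=1/2: [5247/35, 9777/70, 7701/70]
rounded: [150, 140, 110]


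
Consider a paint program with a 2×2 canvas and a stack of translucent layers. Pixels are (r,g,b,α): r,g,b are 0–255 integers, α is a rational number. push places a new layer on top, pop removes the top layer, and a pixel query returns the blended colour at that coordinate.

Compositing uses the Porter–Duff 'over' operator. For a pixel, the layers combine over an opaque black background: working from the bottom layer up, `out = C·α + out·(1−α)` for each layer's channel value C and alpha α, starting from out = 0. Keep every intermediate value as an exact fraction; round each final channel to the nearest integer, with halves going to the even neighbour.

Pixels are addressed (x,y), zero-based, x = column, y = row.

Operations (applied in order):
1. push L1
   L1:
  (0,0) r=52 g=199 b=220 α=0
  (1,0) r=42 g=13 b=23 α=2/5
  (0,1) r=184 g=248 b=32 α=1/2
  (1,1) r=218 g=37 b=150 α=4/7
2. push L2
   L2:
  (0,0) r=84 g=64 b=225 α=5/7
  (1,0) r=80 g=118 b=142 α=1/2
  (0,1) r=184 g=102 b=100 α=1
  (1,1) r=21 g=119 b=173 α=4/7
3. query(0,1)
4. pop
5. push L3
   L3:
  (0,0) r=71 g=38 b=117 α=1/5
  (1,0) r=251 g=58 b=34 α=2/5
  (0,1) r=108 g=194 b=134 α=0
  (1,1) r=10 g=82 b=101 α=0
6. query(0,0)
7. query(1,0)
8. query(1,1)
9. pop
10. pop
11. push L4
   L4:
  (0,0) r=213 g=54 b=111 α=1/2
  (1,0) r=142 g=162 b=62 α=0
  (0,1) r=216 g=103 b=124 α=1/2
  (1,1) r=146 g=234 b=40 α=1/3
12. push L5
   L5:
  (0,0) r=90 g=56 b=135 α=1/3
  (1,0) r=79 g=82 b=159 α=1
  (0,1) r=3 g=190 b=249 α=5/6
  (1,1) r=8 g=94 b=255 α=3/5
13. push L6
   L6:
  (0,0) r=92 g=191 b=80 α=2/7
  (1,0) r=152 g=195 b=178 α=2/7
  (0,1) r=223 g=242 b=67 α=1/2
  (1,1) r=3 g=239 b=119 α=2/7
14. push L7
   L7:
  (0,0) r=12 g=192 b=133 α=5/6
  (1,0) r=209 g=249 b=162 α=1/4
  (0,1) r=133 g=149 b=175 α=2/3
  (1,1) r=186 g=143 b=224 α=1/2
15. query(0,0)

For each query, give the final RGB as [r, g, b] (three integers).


at x=0,y=1 over L1,L2:
L1 α=1/2: [92, 124, 16]
L2 α=1: [184, 102, 100]
rounded: [184, 102, 100]

(0,0) stack=L1,L3; from [0,0,0]:
+L1 (α=0) → [0, 0, 0]
+L3 (α=1/5) → [71/5, 38/5, 117/5]
→ [14, 8, 23]

at x=1,y=0 over L1,L3:
after L1 α=2/5: [84/5, 26/5, 46/5]
after L3 α=2/5: [2762/25, 658/25, 478/25]
→ [110, 26, 19]

at x=1,y=1 over L1,L3:
+L1 (α=4/7) → [872/7, 148/7, 600/7]
+L3 (α=0) → [872/7, 148/7, 600/7]
= [125, 21, 86]

at x=0,y=0 over L4,L5,L6,L7:
after L4 α=1/2: [213/2, 27, 111/2]
after L5 α=1/3: [101, 110/3, 82]
after L6 α=2/7: [689/7, 1696/21, 570/7]
after L7 α=5/6: [1109/42, 10928/63, 5225/42]
→ [26, 173, 124]


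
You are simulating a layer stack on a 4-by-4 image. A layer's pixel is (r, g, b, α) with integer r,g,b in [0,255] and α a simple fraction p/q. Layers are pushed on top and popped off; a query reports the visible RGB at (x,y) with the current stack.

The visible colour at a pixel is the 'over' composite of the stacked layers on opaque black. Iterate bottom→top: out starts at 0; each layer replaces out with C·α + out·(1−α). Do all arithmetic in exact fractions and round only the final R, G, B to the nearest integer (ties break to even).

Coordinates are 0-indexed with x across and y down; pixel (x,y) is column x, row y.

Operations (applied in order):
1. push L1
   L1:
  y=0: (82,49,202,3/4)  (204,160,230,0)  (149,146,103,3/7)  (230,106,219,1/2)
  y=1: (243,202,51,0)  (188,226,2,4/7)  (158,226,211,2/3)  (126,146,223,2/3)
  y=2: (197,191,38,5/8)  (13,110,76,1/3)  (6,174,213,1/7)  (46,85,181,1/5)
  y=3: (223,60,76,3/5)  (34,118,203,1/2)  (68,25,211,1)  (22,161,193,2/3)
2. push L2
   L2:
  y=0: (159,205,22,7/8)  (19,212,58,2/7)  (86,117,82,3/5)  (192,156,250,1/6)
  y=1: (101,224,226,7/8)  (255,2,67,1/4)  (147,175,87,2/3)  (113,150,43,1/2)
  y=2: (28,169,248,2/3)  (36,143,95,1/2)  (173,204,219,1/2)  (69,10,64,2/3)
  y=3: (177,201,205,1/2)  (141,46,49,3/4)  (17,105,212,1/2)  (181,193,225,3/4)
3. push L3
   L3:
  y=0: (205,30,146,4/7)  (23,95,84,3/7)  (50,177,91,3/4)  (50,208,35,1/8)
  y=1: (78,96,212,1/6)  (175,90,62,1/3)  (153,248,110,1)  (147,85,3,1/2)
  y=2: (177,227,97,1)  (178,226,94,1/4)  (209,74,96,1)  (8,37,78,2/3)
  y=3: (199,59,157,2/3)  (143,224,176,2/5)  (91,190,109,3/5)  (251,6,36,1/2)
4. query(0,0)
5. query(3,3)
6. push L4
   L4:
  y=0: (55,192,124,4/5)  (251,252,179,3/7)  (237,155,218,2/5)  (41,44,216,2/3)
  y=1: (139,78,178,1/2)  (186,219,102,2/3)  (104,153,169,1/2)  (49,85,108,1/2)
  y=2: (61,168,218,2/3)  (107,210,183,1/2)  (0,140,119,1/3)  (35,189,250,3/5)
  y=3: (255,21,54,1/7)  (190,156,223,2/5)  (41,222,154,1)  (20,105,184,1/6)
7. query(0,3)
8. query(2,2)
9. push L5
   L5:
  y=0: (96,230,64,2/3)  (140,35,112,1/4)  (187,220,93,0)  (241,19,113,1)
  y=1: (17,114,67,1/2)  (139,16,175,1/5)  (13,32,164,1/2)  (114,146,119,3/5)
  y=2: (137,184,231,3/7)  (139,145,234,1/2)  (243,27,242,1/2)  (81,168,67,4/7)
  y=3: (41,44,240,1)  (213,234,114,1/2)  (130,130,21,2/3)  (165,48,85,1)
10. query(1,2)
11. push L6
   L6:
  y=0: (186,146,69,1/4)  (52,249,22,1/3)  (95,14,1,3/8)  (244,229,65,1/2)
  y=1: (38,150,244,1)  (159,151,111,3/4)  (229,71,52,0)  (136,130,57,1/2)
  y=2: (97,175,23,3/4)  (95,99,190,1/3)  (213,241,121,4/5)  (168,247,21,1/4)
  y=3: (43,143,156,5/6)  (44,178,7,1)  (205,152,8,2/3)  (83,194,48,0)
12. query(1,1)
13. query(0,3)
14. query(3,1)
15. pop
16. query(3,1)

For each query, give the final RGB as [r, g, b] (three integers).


at x=0,y=0 over L1,L2,L3:
after L1 α=3/4: [123/2, 147/4, 303/2]
after L2 α=7/8: [2349/16, 5887/32, 611/16]
after L3 α=4/7: [2881/16, 21501/224, 11177/112]
= [180, 96, 100]

at x=3,y=3 over L1,L2,L3:
after L1 α=2/3: [44/3, 322/3, 386/3]
after L2 α=3/4: [1673/12, 2059/12, 2411/12]
after L3 α=1/2: [4685/24, 2131/24, 2843/24]
→ [195, 89, 118]

(0,3) stack=L1,L2,L3,L4; from [0,0,0]:
+L1 (α=3/5) → [669/5, 36, 228/5]
+L2 (α=1/2) → [777/5, 237/2, 1253/10]
+L3 (α=2/3) → [2767/15, 473/6, 4393/30]
+L4 (α=1/7) → [6809/35, 494/7, 4663/35]
= [195, 71, 133]

(2,2) stack=L1,L2,L3,L4; from [0,0,0]:
after L1 α=1/7: [6/7, 174/7, 213/7]
after L2 α=1/2: [1217/14, 801/7, 873/7]
after L3 α=1: [209, 74, 96]
after L4 α=1/3: [418/3, 96, 311/3]
rounded: [139, 96, 104]

at x=1,y=2 over L1,L2,L3,L4,L5:
L1 α=1/3: [13/3, 110/3, 76/3]
L2 α=1/2: [121/6, 539/6, 361/6]
L3 α=1/4: [477/8, 991/8, 549/8]
L4 α=1/2: [1333/16, 2671/16, 2013/16]
L5 α=1/2: [3557/32, 4991/32, 5757/32]
rounded: [111, 156, 180]

query (1,1) [L1,L2,L3,L4,L5,L6] — begin 0,0,0
L1 α=4/7: [752/7, 904/7, 8/7]
L2 α=1/4: [4041/28, 1363/14, 493/28]
L3 α=1/3: [6491/42, 1993/21, 1361/42]
L4 α=2/3: [22115/126, 11191/63, 9929/126]
L5 α=1/5: [52987/315, 45772/315, 30883/315]
L6 α=3/4: [101621/630, 188467/1260, 67889/630]
→ [161, 150, 108]

query (0,3) [L1,L2,L3,L4,L5,L6] — begin 0,0,0
after L1 α=3/5: [669/5, 36, 228/5]
after L2 α=1/2: [777/5, 237/2, 1253/10]
after L3 α=2/3: [2767/15, 473/6, 4393/30]
after L4 α=1/7: [6809/35, 494/7, 4663/35]
after L5 α=1: [41, 44, 240]
after L6 α=5/6: [128/3, 253/2, 170]
rounded: [43, 126, 170]

query (3,1) [L1,L2,L3,L4,L5,L6] — begin 0,0,0
+L1 (α=2/3) → [84, 292/3, 446/3]
+L2 (α=1/2) → [197/2, 371/3, 575/6]
+L3 (α=1/2) → [491/4, 313/3, 593/12]
+L4 (α=1/2) → [687/8, 284/3, 1889/24]
+L5 (α=3/5) → [411/4, 1882/15, 6173/60]
+L6 (α=1/2) → [955/8, 1916/15, 9593/120]
→ [119, 128, 80]

query (3,1) [L1,L2,L3,L4,L5] — begin 0,0,0
L1 α=2/3: [84, 292/3, 446/3]
L2 α=1/2: [197/2, 371/3, 575/6]
L3 α=1/2: [491/4, 313/3, 593/12]
L4 α=1/2: [687/8, 284/3, 1889/24]
L5 α=3/5: [411/4, 1882/15, 6173/60]
→ [103, 125, 103]


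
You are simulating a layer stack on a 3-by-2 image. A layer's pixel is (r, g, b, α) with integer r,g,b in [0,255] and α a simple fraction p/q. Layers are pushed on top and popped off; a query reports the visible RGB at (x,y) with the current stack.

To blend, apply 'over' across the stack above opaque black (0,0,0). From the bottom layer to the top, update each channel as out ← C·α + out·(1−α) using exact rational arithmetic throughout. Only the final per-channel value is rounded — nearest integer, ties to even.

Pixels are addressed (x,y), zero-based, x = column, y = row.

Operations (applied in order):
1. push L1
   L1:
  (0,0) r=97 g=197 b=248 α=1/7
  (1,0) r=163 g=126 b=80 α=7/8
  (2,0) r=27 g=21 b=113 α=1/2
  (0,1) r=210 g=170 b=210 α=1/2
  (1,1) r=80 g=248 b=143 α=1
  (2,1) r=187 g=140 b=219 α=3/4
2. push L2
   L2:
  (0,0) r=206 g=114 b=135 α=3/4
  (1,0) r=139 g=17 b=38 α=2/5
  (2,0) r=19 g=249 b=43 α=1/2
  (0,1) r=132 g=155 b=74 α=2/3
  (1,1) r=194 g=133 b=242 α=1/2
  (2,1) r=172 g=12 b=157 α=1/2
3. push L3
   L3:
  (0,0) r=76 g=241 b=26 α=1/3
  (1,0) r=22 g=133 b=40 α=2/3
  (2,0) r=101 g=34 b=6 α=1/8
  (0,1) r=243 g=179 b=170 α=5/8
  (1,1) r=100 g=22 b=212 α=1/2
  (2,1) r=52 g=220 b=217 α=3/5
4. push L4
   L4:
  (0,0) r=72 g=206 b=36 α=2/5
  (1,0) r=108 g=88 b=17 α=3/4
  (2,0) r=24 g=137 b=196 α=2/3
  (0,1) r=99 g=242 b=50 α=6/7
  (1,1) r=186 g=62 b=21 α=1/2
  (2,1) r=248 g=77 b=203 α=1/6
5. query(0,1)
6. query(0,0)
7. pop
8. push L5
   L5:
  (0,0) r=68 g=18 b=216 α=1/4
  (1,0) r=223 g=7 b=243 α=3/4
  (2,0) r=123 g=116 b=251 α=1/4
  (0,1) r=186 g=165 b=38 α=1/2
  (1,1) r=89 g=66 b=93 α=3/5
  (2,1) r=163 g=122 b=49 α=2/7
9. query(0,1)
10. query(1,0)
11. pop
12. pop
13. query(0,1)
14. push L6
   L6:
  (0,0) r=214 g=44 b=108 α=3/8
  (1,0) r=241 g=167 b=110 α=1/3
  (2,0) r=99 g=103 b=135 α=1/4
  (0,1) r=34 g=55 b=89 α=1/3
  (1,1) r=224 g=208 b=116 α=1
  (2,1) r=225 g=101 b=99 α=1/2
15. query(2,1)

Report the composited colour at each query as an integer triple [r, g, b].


(0,1) stack=L1,L2,L3,L4; from [0,0,0]:
+L1 (α=1/2) → [105, 85, 105]
+L2 (α=2/3) → [123, 395/3, 253/3]
+L3 (α=5/8) → [198, 645/4, 1103/8]
+L4 (α=6/7) → [792/7, 6453/28, 3503/56]
rounded: [113, 230, 63]

at x=0,y=0 over L1,L2,L3,L4:
after L1 α=1/7: [97/7, 197/7, 248/7]
after L2 α=3/4: [4423/28, 2591/28, 3083/28]
after L3 α=1/3: [1829/14, 5965/42, 1149/14]
after L4 α=2/5: [7503/70, 11733/70, 891/14]
= [107, 168, 64]

query (0,1) [L1,L2,L3,L5] — begin 0,0,0
+L1 (α=1/2) → [105, 85, 105]
+L2 (α=2/3) → [123, 395/3, 253/3]
+L3 (α=5/8) → [198, 645/4, 1103/8]
+L5 (α=1/2) → [192, 1305/8, 1407/16]
= [192, 163, 88]

(1,0) stack=L1,L2,L3,L5; from [0,0,0]:
after L1 α=7/8: [1141/8, 441/4, 70]
after L2 α=2/5: [5647/40, 1459/20, 286/5]
after L3 α=2/3: [2469/40, 6779/60, 686/15]
after L5 α=3/4: [29229/160, 8039/240, 11621/60]
→ [183, 33, 194]

(0,1) stack=L1,L2; from [0,0,0]:
L1 α=1/2: [105, 85, 105]
L2 α=2/3: [123, 395/3, 253/3]
rounded: [123, 132, 84]

at x=2,y=1 over L1,L2,L6:
+L1 (α=3/4) → [561/4, 105, 657/4]
+L2 (α=1/2) → [1249/8, 117/2, 1285/8]
+L6 (α=1/2) → [3049/16, 319/4, 2077/16]
→ [191, 80, 130]


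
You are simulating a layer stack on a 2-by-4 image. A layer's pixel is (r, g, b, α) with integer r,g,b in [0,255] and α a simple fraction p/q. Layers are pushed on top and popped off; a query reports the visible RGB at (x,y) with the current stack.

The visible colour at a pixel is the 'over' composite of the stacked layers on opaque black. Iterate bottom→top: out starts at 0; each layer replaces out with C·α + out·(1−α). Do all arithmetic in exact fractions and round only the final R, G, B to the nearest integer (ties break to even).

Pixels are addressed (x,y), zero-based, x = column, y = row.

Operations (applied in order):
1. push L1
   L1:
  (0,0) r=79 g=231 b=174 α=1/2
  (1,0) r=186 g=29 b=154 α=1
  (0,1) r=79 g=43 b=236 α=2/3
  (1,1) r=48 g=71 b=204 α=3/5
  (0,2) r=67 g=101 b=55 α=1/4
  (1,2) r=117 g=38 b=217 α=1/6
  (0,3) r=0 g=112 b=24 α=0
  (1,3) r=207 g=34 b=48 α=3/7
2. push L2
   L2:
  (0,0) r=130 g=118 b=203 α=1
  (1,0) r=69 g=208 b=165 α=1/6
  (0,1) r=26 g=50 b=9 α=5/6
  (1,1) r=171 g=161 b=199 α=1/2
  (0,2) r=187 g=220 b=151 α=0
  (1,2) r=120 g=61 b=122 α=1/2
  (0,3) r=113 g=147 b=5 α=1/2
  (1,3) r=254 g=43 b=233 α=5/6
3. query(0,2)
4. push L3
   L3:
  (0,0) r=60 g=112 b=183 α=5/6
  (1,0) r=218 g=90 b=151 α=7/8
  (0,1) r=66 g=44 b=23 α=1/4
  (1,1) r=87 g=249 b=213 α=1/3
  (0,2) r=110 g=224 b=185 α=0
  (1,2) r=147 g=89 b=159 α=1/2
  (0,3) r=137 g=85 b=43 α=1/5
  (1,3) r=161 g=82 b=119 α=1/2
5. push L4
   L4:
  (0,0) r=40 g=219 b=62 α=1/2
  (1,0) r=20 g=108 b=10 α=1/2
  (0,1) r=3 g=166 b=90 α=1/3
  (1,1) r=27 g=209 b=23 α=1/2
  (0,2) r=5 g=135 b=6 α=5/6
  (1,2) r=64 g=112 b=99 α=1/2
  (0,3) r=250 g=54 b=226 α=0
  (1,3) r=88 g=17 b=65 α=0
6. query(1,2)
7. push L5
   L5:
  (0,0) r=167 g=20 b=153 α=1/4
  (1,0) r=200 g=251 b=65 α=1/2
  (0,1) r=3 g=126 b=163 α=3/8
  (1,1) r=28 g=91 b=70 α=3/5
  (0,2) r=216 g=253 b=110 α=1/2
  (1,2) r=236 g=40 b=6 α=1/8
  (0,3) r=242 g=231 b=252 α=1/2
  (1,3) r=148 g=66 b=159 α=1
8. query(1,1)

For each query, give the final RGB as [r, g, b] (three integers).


query (0,2) [L1,L2] — begin 0,0,0
L1 α=1/4: [67/4, 101/4, 55/4]
L2 α=0: [67/4, 101/4, 55/4]
→ [17, 25, 14]

query (1,2) [L1,L2,L3,L4] — begin 0,0,0
after L1 α=1/6: [39/2, 19/3, 217/6]
after L2 α=1/2: [279/4, 101/3, 949/12]
after L3 α=1/2: [867/8, 184/3, 2857/24]
after L4 α=1/2: [1379/16, 260/3, 5233/48]
rounded: [86, 87, 109]

at x=1,y=1 over L1,L2,L3,L4,L5:
after L1 α=3/5: [144/5, 213/5, 612/5]
after L2 α=1/2: [999/10, 509/5, 1607/10]
after L3 α=1/3: [478/5, 2263/15, 2672/15]
after L4 α=1/2: [613/10, 2699/15, 3017/30]
after L5 α=3/5: [1033/25, 9493/75, 6167/75]
→ [41, 127, 82]


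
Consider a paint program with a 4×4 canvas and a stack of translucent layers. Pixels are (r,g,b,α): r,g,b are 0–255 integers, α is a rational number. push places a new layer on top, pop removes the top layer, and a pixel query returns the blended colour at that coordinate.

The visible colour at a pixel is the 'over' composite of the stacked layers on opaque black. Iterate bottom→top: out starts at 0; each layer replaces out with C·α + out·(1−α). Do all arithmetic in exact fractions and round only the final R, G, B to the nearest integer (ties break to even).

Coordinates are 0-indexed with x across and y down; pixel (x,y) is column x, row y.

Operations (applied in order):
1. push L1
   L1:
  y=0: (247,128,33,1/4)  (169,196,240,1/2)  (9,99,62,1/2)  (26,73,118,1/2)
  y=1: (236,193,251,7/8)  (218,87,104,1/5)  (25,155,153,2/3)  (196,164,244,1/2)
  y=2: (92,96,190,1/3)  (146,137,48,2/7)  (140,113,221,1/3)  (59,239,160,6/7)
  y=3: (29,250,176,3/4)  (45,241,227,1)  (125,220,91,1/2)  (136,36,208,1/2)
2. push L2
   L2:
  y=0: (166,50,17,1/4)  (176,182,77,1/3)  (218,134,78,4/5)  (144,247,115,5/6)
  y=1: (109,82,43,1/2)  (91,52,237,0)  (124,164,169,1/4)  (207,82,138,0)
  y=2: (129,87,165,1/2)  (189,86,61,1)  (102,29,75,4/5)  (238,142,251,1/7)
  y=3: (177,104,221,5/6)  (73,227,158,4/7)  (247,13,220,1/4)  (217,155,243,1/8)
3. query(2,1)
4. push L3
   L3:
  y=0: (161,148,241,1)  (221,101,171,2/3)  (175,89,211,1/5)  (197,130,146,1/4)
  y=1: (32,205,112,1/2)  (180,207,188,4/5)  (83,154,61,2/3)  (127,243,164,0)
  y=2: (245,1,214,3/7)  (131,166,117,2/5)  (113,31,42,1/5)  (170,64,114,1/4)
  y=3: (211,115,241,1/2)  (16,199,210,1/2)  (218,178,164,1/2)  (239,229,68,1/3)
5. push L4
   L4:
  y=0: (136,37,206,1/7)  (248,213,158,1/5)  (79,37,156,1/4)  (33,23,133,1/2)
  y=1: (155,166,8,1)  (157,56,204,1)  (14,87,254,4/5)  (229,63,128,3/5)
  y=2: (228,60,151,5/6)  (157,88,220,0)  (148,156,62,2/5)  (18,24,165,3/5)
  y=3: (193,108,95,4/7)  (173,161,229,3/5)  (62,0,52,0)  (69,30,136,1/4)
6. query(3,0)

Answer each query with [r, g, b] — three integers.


(2,1) stack=L1,L2; from [0,0,0]:
after L1 α=2/3: [50/3, 310/3, 102]
after L2 α=1/4: [87/2, 237/2, 475/4]
rounded: [44, 118, 119]

at x=3,y=0 over L1,L2,L3,L4:
+L1 (α=1/2) → [13, 73/2, 59]
+L2 (α=5/6) → [733/6, 2543/12, 317/3]
+L3 (α=1/4) → [1127/8, 3063/16, 463/4]
+L4 (α=1/2) → [1391/16, 3431/32, 995/8]
rounded: [87, 107, 124]


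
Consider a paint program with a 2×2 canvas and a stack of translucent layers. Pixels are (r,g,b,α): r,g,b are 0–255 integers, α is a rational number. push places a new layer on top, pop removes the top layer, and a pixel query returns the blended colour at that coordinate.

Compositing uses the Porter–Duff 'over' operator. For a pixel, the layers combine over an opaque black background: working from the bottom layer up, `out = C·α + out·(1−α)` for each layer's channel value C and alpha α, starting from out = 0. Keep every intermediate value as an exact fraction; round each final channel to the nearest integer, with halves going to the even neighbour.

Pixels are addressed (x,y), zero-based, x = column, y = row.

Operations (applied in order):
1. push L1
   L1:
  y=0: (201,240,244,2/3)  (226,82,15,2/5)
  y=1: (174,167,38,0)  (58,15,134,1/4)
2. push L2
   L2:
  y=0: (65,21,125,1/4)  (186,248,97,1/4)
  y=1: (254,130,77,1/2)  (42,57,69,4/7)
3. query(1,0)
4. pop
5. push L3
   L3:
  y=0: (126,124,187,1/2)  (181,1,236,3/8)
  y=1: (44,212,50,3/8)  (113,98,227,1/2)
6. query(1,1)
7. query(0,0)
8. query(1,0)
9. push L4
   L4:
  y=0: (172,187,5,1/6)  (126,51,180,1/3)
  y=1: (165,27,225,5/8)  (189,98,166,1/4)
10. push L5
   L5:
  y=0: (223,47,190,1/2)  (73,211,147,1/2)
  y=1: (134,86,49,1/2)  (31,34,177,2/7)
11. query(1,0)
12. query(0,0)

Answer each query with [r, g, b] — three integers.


query (1,0) [L1,L2] — begin 0,0,0
+L1 (α=2/5) → [452/5, 164/5, 6]
+L2 (α=1/4) → [1143/10, 433/5, 115/4]
→ [114, 87, 29]

at x=1,y=1 over L1,L3:
after L1 α=1/4: [29/2, 15/4, 67/2]
after L3 α=1/2: [255/4, 407/8, 521/4]
rounded: [64, 51, 130]

query (0,0) [L1,L3] — begin 0,0,0
+L1 (α=2/3) → [134, 160, 488/3]
+L3 (α=1/2) → [130, 142, 1049/6]
= [130, 142, 175]

(1,0) stack=L1,L3; from [0,0,0]:
+L1 (α=2/5) → [452/5, 164/5, 6]
+L3 (α=3/8) → [995/8, 167/8, 369/4]
= [124, 21, 92]

(1,0) stack=L1,L3,L4,L5; from [0,0,0]:
L1 α=2/5: [452/5, 164/5, 6]
L3 α=3/8: [995/8, 167/8, 369/4]
L4 α=1/3: [1499/12, 371/12, 243/2]
L5 α=1/2: [2375/24, 2903/24, 537/4]
= [99, 121, 134]

at x=0,y=0 over L1,L3,L4,L5:
after L1 α=2/3: [134, 160, 488/3]
after L3 α=1/2: [130, 142, 1049/6]
after L4 α=1/6: [137, 299/2, 5275/36]
after L5 α=1/2: [180, 393/4, 12115/72]
rounded: [180, 98, 168]


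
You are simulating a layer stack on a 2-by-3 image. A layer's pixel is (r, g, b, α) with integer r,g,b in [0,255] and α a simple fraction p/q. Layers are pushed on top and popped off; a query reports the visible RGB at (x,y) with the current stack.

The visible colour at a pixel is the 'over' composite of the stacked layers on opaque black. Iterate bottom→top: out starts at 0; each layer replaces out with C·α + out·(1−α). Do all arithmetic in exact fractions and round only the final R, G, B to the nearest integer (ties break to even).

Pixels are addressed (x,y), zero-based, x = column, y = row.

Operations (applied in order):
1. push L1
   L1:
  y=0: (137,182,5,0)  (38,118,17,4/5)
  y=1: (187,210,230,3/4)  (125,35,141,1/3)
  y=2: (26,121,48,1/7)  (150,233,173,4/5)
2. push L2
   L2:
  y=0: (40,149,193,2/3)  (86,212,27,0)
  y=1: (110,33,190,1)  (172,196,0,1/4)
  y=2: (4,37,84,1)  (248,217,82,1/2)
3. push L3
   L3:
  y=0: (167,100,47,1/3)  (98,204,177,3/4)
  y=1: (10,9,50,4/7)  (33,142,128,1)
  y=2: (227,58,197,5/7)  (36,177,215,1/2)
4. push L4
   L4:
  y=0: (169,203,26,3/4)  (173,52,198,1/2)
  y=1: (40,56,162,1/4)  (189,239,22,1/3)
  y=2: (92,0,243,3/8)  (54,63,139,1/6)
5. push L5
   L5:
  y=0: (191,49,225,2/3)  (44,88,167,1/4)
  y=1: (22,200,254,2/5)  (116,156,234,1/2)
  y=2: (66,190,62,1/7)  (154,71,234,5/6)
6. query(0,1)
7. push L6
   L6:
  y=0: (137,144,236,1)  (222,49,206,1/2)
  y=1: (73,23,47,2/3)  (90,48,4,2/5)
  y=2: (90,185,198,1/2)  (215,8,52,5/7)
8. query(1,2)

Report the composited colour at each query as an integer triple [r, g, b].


(0,1) stack=L1,L2,L3,L4,L5; from [0,0,0]:
L1 α=3/4: [561/4, 315/2, 345/2]
L2 α=1: [110, 33, 190]
L3 α=4/7: [370/7, 135/7, 110]
L4 α=1/4: [695/14, 797/28, 123]
L5 α=2/5: [2701/70, 13591/140, 877/5]
rounded: [39, 97, 175]

query (1,2) [L1,L2,L3,L4,L5,L6] — begin 0,0,0
L1 α=4/5: [120, 932/5, 692/5]
L2 α=1/2: [184, 2017/10, 551/5]
L3 α=1/2: [110, 3787/20, 813/5]
L4 α=1/6: [302/3, 4039/24, 476/3]
L5 α=5/6: [1306/9, 12559/144, 1993/9]
L6 α=5/7: [12287/63, 15439/504, 6326/63]
rounded: [195, 31, 100]


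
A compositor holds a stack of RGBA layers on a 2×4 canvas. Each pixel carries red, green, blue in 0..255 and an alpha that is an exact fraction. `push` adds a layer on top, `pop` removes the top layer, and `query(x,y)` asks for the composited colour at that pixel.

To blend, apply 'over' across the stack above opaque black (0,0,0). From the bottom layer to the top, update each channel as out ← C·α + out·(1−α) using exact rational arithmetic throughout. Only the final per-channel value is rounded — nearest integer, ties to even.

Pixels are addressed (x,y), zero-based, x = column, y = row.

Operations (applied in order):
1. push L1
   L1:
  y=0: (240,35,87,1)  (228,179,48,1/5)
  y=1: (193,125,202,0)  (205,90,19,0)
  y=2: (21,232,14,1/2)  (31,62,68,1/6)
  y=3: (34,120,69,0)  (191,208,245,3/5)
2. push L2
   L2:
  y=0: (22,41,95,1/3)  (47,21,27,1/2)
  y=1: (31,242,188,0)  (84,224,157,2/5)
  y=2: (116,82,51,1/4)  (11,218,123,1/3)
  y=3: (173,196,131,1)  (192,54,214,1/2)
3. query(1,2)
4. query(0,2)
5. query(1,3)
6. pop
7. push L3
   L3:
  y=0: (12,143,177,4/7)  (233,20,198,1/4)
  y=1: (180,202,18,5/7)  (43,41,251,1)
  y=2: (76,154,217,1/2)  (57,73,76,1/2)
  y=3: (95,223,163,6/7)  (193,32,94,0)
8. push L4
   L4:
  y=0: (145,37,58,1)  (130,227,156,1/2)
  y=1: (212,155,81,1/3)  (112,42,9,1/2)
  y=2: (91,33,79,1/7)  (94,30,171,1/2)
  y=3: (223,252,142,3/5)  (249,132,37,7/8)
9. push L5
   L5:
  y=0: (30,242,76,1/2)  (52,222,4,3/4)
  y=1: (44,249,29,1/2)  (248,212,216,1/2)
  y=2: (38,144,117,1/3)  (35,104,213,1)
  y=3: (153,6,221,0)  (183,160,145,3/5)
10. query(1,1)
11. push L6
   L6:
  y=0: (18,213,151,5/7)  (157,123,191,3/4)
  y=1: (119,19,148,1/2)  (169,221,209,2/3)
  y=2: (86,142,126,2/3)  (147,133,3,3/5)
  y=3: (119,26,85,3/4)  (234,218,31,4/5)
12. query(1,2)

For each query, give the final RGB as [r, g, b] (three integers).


query (1,2) [L1,L2] — begin 0,0,0
after L1 α=1/6: [31/6, 31/3, 34/3]
after L2 α=1/3: [64/9, 716/9, 437/9]
→ [7, 80, 49]

query (0,2) [L1,L2] — begin 0,0,0
+L1 (α=1/2) → [21/2, 116, 7]
+L2 (α=1/4) → [295/8, 215/2, 18]
= [37, 108, 18]

query (1,3) [L1,L2] — begin 0,0,0
+L1 (α=3/5) → [573/5, 624/5, 147]
+L2 (α=1/2) → [1533/10, 447/5, 361/2]
= [153, 89, 180]

at x=1,y=1 over L1,L3,L4,L5:
L1 α=0: [0, 0, 0]
L3 α=1: [43, 41, 251]
L4 α=1/2: [155/2, 83/2, 130]
L5 α=1/2: [651/4, 507/4, 173]
rounded: [163, 127, 173]

(1,2) stack=L1,L3,L4,L5,L6; from [0,0,0]:
L1 α=1/6: [31/6, 31/3, 34/3]
L3 α=1/2: [373/12, 125/3, 131/3]
L4 α=1/2: [1501/24, 215/6, 322/3]
L5 α=1: [35, 104, 213]
L6 α=3/5: [511/5, 607/5, 87]
= [102, 121, 87]
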